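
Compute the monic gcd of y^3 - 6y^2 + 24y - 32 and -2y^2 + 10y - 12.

y - 2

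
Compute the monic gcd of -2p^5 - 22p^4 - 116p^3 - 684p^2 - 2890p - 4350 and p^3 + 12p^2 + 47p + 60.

Apply the Euclidean algorithm:
  -2p^5 - 22p^4 - 116p^3 - 684p^2 - 2890p - 4350 = (-2p^2 + 2p - 46)(p^3 + 12p^2 + 47p + 60) + (-106p^2 - 848p - 1590)
  p^3 + 12p^2 + 47p + 60 = (-(1/106)p - 2/53)(-106p^2 - 848p - 1590) + (0)
Last nonzero remainder: -106p^2 - 848p - 1590. Dividing through by -106 gives the monic gcd p^2 + 8p + 15.

p^2 + 8p + 15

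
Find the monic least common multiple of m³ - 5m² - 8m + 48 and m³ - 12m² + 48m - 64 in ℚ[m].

m⁴ - 9m³ + 12m² + 80m - 192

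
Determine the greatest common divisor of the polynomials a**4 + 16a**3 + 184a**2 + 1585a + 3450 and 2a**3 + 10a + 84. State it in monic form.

a + 3

Euclidean algorithm in ℚ[a]:
  a**4 + 16a**3 + 184a**2 + 1585a + 3450 = ((1/2)a + 8)(2a**3 + 10a + 84) + (179a**2 + 1463a + 2778)
  2a**3 + 10a + 84 = ((2/179)a − 2926/32041)(179a**2 + 1463a + 2778) + ((3606624/32041)a + 10819872/32041)
  179a**2 + 1463a + 2778 = ((5735339/3606624)a + 14834983/1803312)((3606624/32041)a + 10819872/32041) + (0)
Last nonzero remainder: (3606624/32041)a + 10819872/32041. Dividing through by 3606624/32041 gives the monic gcd a + 3.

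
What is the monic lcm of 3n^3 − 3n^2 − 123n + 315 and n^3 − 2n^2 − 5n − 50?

Euclidean algorithm in ℚ[n]:
  3n^3 − 3n^2 − 123n + 315 = (3)(n^3 − 2n^2 − 5n − 50) + (3n^2 − 108n + 465)
  n^3 − 2n^2 − 5n − 50 = ((1/3)n + 34/3)(3n^2 − 108n + 465) + (1064n − 5320)
  3n^2 − 108n + 465 = ((3/1064)n − 93/1064)(1064n − 5320) + (0)
Last nonzero remainder: 1064n − 5320. Dividing through by 1064 gives the monic gcd n − 5.
Then lcm(f, g) = f·g / gcd(f, g); expanding and making the result monic gives the answer.

n^5 + 2n^4 − 34n^3 − 28n^2 − 95n + 1050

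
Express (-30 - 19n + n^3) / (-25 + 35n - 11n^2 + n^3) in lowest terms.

(6 + 5n + n^2)/(5 - 6n + n^2)

Euclidean algorithm in ℚ[n]:
  n^3 - 19n - 30 = (n^3 - 11n^2 + 35n - 25) + (11n^2 - 54n - 5)
  n^3 - 11n^2 + 35n - 25 = ((1/11)n - 67/121)(11n^2 - 54n - 5) + ((672/121)n - 3360/121)
  11n^2 - 54n - 5 = ((1331/672)n + 121/672)((672/121)n - 3360/121) + (0)
Last nonzero remainder: (672/121)n - 3360/121. Dividing through by 672/121 gives the monic gcd n - 5.
Cancel n - 5 from numerator and denominator to get the reduced form.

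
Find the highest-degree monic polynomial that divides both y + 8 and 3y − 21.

Repeated division with remainder:
  y + 8 = (1/3)(3y − 21) + (15)
  3y − 21 = ((1/5)y − 7/5)(15) + (0)
The last nonzero remainder is the constant 15, so the polynomials are coprime and gcd = 1.

1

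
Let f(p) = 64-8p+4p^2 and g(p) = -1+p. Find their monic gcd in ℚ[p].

1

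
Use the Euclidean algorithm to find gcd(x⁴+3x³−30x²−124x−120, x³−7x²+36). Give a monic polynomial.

Euclidean algorithm in ℚ[x]:
  x⁴+3x³−30x²−124x−120 = (x+10)(x³−7x²+36) + (40x²−160x−480)
  x³−7x²+36 = ((1/40)x−3/40)(40x²−160x−480) + (0)
Last nonzero remainder: 40x²−160x−480. Dividing through by 40 gives the monic gcd x²−4x−12.

x²−4x−12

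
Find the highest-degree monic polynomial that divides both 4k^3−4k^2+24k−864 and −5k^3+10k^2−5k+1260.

Repeated division with remainder:
  4k^3−4k^2+24k−864 = (−4/5)(−5k^3+10k^2−5k+1260) + (4k^2+20k+144)
  −5k^3+10k^2−5k+1260 = (−(5/4)k+35/4)(4k^2+20k+144) + (0)
Last nonzero remainder: 4k^2+20k+144. Dividing through by 4 gives the monic gcd k^2+5k+36.

k^2+5k+36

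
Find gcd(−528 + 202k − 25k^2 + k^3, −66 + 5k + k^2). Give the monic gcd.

−6 + k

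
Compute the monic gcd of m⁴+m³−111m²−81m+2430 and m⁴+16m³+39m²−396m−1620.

m³+10m²−21m−270

Repeated division with remainder:
  m⁴+m³−111m²−81m+2430 = (m⁴+16m³+39m²−396m−1620) + (−15m³−150m²+315m+4050)
  m⁴+16m³+39m²−396m−1620 = (−(1/15)m−2/5)(−15m³−150m²+315m+4050) + (0)
Last nonzero remainder: −15m³−150m²+315m+4050. Dividing through by −15 gives the monic gcd m³+10m²−21m−270.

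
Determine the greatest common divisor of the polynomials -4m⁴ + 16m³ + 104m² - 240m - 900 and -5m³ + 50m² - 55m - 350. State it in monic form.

By polynomial division,
  -4m⁴ + 16m³ + 104m² - 240m - 900 = ((4/5)m + 24/5)(-5m³ + 50m² - 55m - 350) + (-92m² + 304m + 780)
  -5m³ + 50m² - 55m - 350 = ((5/92)m - 385/1058)(-92m² + 304m + 780) + ((7000/529)m - 35000/529)
  -92m² + 304m + 780 = (-(12167/1750)m - 20631/1750)((7000/529)m - 35000/529) + (0)
Last nonzero remainder: (7000/529)m - 35000/529. Dividing through by 7000/529 gives the monic gcd m - 5.

m - 5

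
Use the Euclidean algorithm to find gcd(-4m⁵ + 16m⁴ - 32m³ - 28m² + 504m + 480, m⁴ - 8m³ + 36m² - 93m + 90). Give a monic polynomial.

Repeated division with remainder:
  -4m⁵ + 16m⁴ - 32m³ - 28m² + 504m + 480 = (-4m - 16)(m⁴ - 8m³ + 36m² - 93m + 90) + (-16m³ + 176m² - 624m + 1920)
  m⁴ - 8m³ + 36m² - 93m + 90 = (-(1/16)m - 3/16)(-16m³ + 176m² - 624m + 1920) + (30m² - 90m + 450)
  -16m³ + 176m² - 624m + 1920 = (-(8/15)m + 64/15)(30m² - 90m + 450) + (0)
Last nonzero remainder: 30m² - 90m + 450. Dividing through by 30 gives the monic gcd m² - 3m + 15.

m² - 3m + 15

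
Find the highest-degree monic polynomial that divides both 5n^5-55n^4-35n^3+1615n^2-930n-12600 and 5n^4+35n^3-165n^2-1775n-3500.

n^2-3n-28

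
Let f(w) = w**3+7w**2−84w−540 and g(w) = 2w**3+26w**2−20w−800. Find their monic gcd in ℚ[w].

Repeated division with remainder:
  w**3+7w**2−84w−540 = (1/2)(2w**3+26w**2−20w−800) + (−6w**2−74w−140)
  2w**3+26w**2−20w−800 = (−(1/3)w−2/9)(−6w**2−74w−140) + (−(748/9)w−7480/9)
  −6w**2−74w−140 = ((27/374)w+63/374)(−(748/9)w−7480/9) + (0)
Last nonzero remainder: −(748/9)w−7480/9. Dividing through by −748/9 gives the monic gcd w+10.

w+10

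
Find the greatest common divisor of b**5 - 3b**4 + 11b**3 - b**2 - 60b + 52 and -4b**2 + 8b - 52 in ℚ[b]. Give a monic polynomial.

By polynomial division,
  b**5 - 3b**4 + 11b**3 - b**2 - 60b + 52 = (-(1/4)b**3 + (1/4)b**2 + b - 1)(-4b**2 + 8b - 52) + (0)
Last nonzero remainder: -4b**2 + 8b - 52. Dividing through by -4 gives the monic gcd b**2 - 2b + 13.

b**2 - 2b + 13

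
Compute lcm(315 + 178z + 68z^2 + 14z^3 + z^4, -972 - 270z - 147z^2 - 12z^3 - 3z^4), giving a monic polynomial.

11340 + 7038z + 3119z^2 + 818z^3 + 132z^4 + 16z^5 + z^6

Repeated division with remainder:
  z^4 + 14z^3 + 68z^2 + 178z + 315 = (-1/3)(-3z^4 - 12z^3 - 147z^2 - 270z - 972) + (10z^3 + 19z^2 + 88z - 9)
  -3z^4 - 12z^3 - 147z^2 - 270z - 972 = (-(3/10)z - 63/100)(10z^3 + 19z^2 + 88z - 9) + (-(10863/100)z^2 - (10863/50)z - 97767/100)
  10z^3 + 19z^2 + 88z - 9 = (-(1000/10863)z + 100/10863)(-(10863/100)z^2 - (10863/50)z - 97767/100) + (0)
Last nonzero remainder: -(10863/100)z^2 - (10863/50)z - 97767/100. Dividing through by -10863/100 gives the monic gcd z^2 + 2z + 9.
Then lcm(f, g) = f·g / gcd(f, g); expanding and making the result monic gives the answer.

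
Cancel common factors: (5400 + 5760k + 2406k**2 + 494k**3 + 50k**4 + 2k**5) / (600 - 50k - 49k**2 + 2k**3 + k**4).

By polynomial division,
  2k**5 + 50k**4 + 494k**3 + 2406k**2 + 5760k + 5400 = (2k + 46)(k**4 + 2k**3 - 49k**2 - 50k + 600) + (500k**3 + 4760k**2 + 6860k - 22200)
  k**4 + 2k**3 - 49k**2 - 50k + 600 = ((1/500)k - 47/3125)(500k**3 + 4760k**2 + 6860k - 22200) + ((5544/625)k**2 + (60984/625)k + 33264/125)
  500k**3 + 4760k**2 + 6860k - 22200 = ((78125/1386)k - 115625/1386)((5544/625)k**2 + (60984/625)k + 33264/125) + (0)
Last nonzero remainder: (5544/625)k**2 + (60984/625)k + 33264/125. Dividing through by 5544/625 gives the monic gcd k**2 + 11k + 30.
Cancel k**2 + 11k + 30 from numerator and denominator to get the reduced form.

(180 + 126k + 28k**2 + 2k**3)/(20 - 9k + k**2)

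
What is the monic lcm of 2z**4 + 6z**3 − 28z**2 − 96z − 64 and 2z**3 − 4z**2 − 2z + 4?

Euclidean algorithm in ℚ[z]:
  2z**4 + 6z**3 − 28z**2 − 96z − 64 = (z + 5)(2z**3 − 4z**2 − 2z + 4) + (−6z**2 − 90z − 84)
  2z**3 − 4z**2 − 2z + 4 = (−(1/3)z + 17/3)(−6z**2 − 90z − 84) + (480z + 480)
  −6z**2 − 90z − 84 = (−(1/80)z − 7/40)(480z + 480) + (0)
Last nonzero remainder: 480z + 480. Dividing through by 480 gives the monic gcd z + 1.
Then lcm(f, g) = f·g / gcd(f, g); expanding and making the result monic gives the answer.

z**6 − 21z**4 + 84z**2 − 64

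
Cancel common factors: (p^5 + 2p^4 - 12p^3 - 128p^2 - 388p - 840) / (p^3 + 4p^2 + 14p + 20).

(p^3 - 22p - 84)/(p + 2)

By polynomial division,
  p^5 + 2p^4 - 12p^3 - 128p^2 - 388p - 840 = (p^2 - 2p - 18)(p^3 + 4p^2 + 14p + 20) + (-48p^2 - 96p - 480)
  p^3 + 4p^2 + 14p + 20 = (-(1/48)p - 1/24)(-48p^2 - 96p - 480) + (0)
Last nonzero remainder: -48p^2 - 96p - 480. Dividing through by -48 gives the monic gcd p^2 + 2p + 10.
Cancel p^2 + 2p + 10 from numerator and denominator to get the reduced form.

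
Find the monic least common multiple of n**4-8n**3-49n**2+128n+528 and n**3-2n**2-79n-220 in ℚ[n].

Euclidean algorithm in ℚ[n]:
  n**4-8n**3-49n**2+128n+528 = (n-6)(n**3-2n**2-79n-220) + (18n**2-126n-792)
  n**3-2n**2-79n-220 = ((1/18)n+5/18)(18n**2-126n-792) + (0)
Last nonzero remainder: 18n**2-126n-792. Dividing through by 18 gives the monic gcd n**2-7n-44.
Then lcm(f, g) = f·g / gcd(f, g); expanding and making the result monic gives the answer.

n**5-3n**4-89n**3-117n**2+1168n+2640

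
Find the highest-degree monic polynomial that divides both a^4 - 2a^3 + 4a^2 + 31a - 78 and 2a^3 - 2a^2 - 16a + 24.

a^2 + a - 6

By polynomial division,
  a^4 - 2a^3 + 4a^2 + 31a - 78 = ((1/2)a - 1/2)(2a^3 - 2a^2 - 16a + 24) + (11a^2 + 11a - 66)
  2a^3 - 2a^2 - 16a + 24 = ((2/11)a - 4/11)(11a^2 + 11a - 66) + (0)
Last nonzero remainder: 11a^2 + 11a - 66. Dividing through by 11 gives the monic gcd a^2 + a - 6.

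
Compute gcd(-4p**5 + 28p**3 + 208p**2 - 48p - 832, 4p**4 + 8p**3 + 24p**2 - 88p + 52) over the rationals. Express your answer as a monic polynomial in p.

Apply the Euclidean algorithm:
  -4p**5 + 28p**3 + 208p**2 - 48p - 832 = (-p + 2)(4p**4 + 8p**3 + 24p**2 - 88p + 52) + (36p**3 + 72p**2 + 180p - 936)
  4p**4 + 8p**3 + 24p**2 - 88p + 52 = ((1/9)p)(36p**3 + 72p**2 + 180p - 936) + (4p**2 + 16p + 52)
  36p**3 + 72p**2 + 180p - 936 = (9p - 18)(4p**2 + 16p + 52) + (0)
Last nonzero remainder: 4p**2 + 16p + 52. Dividing through by 4 gives the monic gcd p**2 + 4p + 13.

p**2 + 4p + 13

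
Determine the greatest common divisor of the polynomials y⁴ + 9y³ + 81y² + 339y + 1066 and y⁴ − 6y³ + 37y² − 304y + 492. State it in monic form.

Apply the Euclidean algorithm:
  y⁴ + 9y³ + 81y² + 339y + 1066 = (y⁴ − 6y³ + 37y² − 304y + 492) + (15y³ + 44y² + 643y + 574)
  y⁴ − 6y³ + 37y² − 304y + 492 = ((1/15)y − 134/225)(15y³ + 44y² + 643y + 574) + ((4576/225)y² + (9152/225)y + 187616/225)
  15y³ + 44y² + 643y + 574 = ((3375/4576)y + 1575/2288)((4576/225)y² + (9152/225)y + 187616/225) + (0)
Last nonzero remainder: (4576/225)y² + (9152/225)y + 187616/225. Dividing through by 4576/225 gives the monic gcd y² + 2y + 41.

y² + 2y + 41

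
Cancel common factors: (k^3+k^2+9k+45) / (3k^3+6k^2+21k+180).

(k+3)/(3k+12)

Euclidean algorithm in ℚ[k]:
  k^3+k^2+9k+45 = (1/3)(3k^3+6k^2+21k+180) + (−k^2+2k−15)
  3k^3+6k^2+21k+180 = (−3k−12)(−k^2+2k−15) + (0)
Last nonzero remainder: −k^2+2k−15. Dividing through by −1 gives the monic gcd k^2−2k+15.
Cancel k^2−2k+15 from numerator and denominator to get the reduced form.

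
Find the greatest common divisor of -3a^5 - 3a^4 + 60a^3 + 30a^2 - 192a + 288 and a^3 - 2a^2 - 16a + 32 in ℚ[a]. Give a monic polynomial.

a^2 - 16

By polynomial division,
  -3a^5 - 3a^4 + 60a^3 + 30a^2 - 192a + 288 = (-3a^2 - 9a - 6)(a^3 - 2a^2 - 16a + 32) + (-30a^2 + 480)
  a^3 - 2a^2 - 16a + 32 = (-(1/30)a + 1/15)(-30a^2 + 480) + (0)
Last nonzero remainder: -30a^2 + 480. Dividing through by -30 gives the monic gcd a^2 - 16.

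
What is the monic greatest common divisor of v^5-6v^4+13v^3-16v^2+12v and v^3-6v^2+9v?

Apply the Euclidean algorithm:
  v^5-6v^4+13v^3-16v^2+12v = (v^2+4)(v^3-6v^2+9v) + (8v^2-24v)
  v^3-6v^2+9v = ((1/8)v-3/8)(8v^2-24v) + (0)
Last nonzero remainder: 8v^2-24v. Dividing through by 8 gives the monic gcd v^2-3v.

v^2-3v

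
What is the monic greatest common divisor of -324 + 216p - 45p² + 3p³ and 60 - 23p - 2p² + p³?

-3 + p

Euclidean algorithm in ℚ[p]:
  3p³ - 45p² + 216p - 324 = (3)(p³ - 2p² - 23p + 60) + (-39p² + 285p - 504)
  p³ - 2p² - 23p + 60 = (-(1/39)p - 23/169)(-39p² + 285p - 504) + ((484/169)p - 1452/169)
  -39p² + 285p - 504 = (-(6591/484)p + 7098/121)((484/169)p - 1452/169) + (0)
Last nonzero remainder: (484/169)p - 1452/169. Dividing through by 484/169 gives the monic gcd p - 3.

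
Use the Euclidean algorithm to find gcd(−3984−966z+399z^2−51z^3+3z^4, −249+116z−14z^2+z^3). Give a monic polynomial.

83−11z+z^2

Repeated division with remainder:
  3z^4−51z^3+399z^2−966z−3984 = (3z−9)(z^3−14z^2+116z−249) + (−75z^2+825z−6225)
  z^3−14z^2+116z−249 = (−(1/75)z+1/25)(−75z^2+825z−6225) + (0)
Last nonzero remainder: −75z^2+825z−6225. Dividing through by −75 gives the monic gcd z^2−11z+83.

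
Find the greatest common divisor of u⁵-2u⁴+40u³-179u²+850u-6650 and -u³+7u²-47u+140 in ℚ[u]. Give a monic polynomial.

u²-3u+35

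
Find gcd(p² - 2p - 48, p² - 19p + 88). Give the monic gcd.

Apply the Euclidean algorithm:
  p² - 2p - 48 = (p² - 19p + 88) + (17p - 136)
  p² - 19p + 88 = ((1/17)p - 11/17)(17p - 136) + (0)
Last nonzero remainder: 17p - 136. Dividing through by 17 gives the monic gcd p - 8.

p - 8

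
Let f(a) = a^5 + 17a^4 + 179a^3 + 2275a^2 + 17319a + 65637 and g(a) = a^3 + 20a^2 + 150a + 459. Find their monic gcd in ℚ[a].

a^2 + 11a + 51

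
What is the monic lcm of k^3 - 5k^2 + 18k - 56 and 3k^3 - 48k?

k^5 - k^4 - 2k^3 + 16k^2 - 224k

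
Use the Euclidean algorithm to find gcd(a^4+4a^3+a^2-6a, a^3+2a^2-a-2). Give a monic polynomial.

a^2+a-2

Repeated division with remainder:
  a^4+4a^3+a^2-6a = (a+2)(a^3+2a^2-a-2) + (-2a^2-2a+4)
  a^3+2a^2-a-2 = (-(1/2)a-1/2)(-2a^2-2a+4) + (0)
Last nonzero remainder: -2a^2-2a+4. Dividing through by -2 gives the monic gcd a^2+a-2.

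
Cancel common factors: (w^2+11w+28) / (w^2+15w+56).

(w+4)/(w+8)

Euclidean algorithm in ℚ[w]:
  w^2+11w+28 = (w^2+15w+56) + (−4w−28)
  w^2+15w+56 = (−(1/4)w−2)(−4w−28) + (0)
Last nonzero remainder: −4w−28. Dividing through by −4 gives the monic gcd w+7.
Cancel w+7 from numerator and denominator to get the reduced form.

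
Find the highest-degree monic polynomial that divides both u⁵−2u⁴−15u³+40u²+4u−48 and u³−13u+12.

Repeated division with remainder:
  u⁵−2u⁴−15u³+40u²+4u−48 = (u²−2u−2)(u³−13u+12) + (2u²+2u−24)
  u³−13u+12 = ((1/2)u−1/2)(2u²+2u−24) + (0)
Last nonzero remainder: 2u²+2u−24. Dividing through by 2 gives the monic gcd u²+u−12.

u²+u−12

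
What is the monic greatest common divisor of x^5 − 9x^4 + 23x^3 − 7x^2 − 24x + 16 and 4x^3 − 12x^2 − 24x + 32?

Euclidean algorithm in ℚ[x]:
  x^5 − 9x^4 + 23x^3 − 7x^2 − 24x + 16 = ((1/4)x^2 − (3/2)x + 11/4)(4x^3 − 12x^2 − 24x + 32) + (−18x^2 + 90x − 72)
  4x^3 − 12x^2 − 24x + 32 = (−(2/9)x − 4/9)(−18x^2 + 90x − 72) + (0)
Last nonzero remainder: −18x^2 + 90x − 72. Dividing through by −18 gives the monic gcd x^2 − 5x + 4.

x^2 − 5x + 4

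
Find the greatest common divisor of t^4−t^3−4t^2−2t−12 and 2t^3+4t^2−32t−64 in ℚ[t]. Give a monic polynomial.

t+2

By polynomial division,
  t^4−t^3−4t^2−2t−12 = ((1/2)t−3/2)(2t^3+4t^2−32t−64) + (18t^2−18t−108)
  2t^3+4t^2−32t−64 = ((1/9)t+1/3)(18t^2−18t−108) + (−14t−28)
  18t^2−18t−108 = (−(9/7)t+27/7)(−14t−28) + (0)
Last nonzero remainder: −14t−28. Dividing through by −14 gives the monic gcd t+2.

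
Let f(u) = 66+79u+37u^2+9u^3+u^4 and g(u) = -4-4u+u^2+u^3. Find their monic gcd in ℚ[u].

By polynomial division,
  u^4+9u^3+37u^2+79u+66 = (u+8)(u^3+u^2-4u-4) + (33u^2+115u+98)
  u^3+u^2-4u-4 = ((1/33)u-82/1089)(33u^2+115u+98) + ((1840/1089)u+3680/1089)
  33u^2+115u+98 = ((35937/1840)u+53361/1840)((1840/1089)u+3680/1089) + (0)
Last nonzero remainder: (1840/1089)u+3680/1089. Dividing through by 1840/1089 gives the monic gcd u+2.

2+u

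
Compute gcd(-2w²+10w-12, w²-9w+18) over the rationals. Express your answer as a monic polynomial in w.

Repeated division with remainder:
  -2w²+10w-12 = (-2)(w²-9w+18) + (-8w+24)
  w²-9w+18 = (-(1/8)w+3/4)(-8w+24) + (0)
Last nonzero remainder: -8w+24. Dividing through by -8 gives the monic gcd w-3.

w-3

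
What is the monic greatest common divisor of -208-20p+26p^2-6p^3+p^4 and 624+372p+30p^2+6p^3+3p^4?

52+18p-2p^2+p^3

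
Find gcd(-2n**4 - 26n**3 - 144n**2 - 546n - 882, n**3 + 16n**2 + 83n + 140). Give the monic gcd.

n + 7

By polynomial division,
  -2n**4 - 26n**3 - 144n**2 - 546n - 882 = (-2n + 6)(n**3 + 16n**2 + 83n + 140) + (-74n**2 - 764n - 1722)
  n**3 + 16n**2 + 83n + 140 = (-(1/74)n - 105/1369)(-74n**2 - 764n - 1722) + ((1550/1369)n + 10850/1369)
  -74n**2 - 764n - 1722 = (-(50653/775)n - 168387/775)((1550/1369)n + 10850/1369) + (0)
Last nonzero remainder: (1550/1369)n + 10850/1369. Dividing through by 1550/1369 gives the monic gcd n + 7.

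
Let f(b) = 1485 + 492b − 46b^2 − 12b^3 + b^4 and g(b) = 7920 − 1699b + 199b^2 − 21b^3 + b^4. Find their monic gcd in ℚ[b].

99 − 20b + b^2

Euclidean algorithm in ℚ[b]:
  b^4 − 12b^3 − 46b^2 + 492b + 1485 = (b^4 − 21b^3 + 199b^2 − 1699b + 7920) + (9b^3 − 245b^2 + 2191b − 6435)
  b^4 − 21b^3 + 199b^2 − 1699b + 7920 = ((1/9)b + 56/81)(9b^3 − 245b^2 + 2191b − 6435) + ((10120/81)b^2 − (202400/81)b + 111320/9)
  9b^3 − 245b^2 + 2191b − 6435 = ((729/10120)b − 1053/2024)((10120/81)b^2 − (202400/81)b + 111320/9) + (0)
Last nonzero remainder: (10120/81)b^2 − (202400/81)b + 111320/9. Dividing through by 10120/81 gives the monic gcd b^2 − 20b + 99.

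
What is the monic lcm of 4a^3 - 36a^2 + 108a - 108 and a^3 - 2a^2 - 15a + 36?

a^4 - 5a^3 - 9a^2 + 81a - 108

By polynomial division,
  4a^3 - 36a^2 + 108a - 108 = (4)(a^3 - 2a^2 - 15a + 36) + (-28a^2 + 168a - 252)
  a^3 - 2a^2 - 15a + 36 = (-(1/28)a - 1/7)(-28a^2 + 168a - 252) + (0)
Last nonzero remainder: -28a^2 + 168a - 252. Dividing through by -28 gives the monic gcd a^2 - 6a + 9.
Then lcm(f, g) = f·g / gcd(f, g); expanding and making the result monic gives the answer.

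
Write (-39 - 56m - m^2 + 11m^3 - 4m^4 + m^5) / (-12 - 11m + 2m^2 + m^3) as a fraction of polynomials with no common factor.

(13 + 10m - 2m^2 + m^3)/(4 + m)

By polynomial division,
  m^5 - 4m^4 + 11m^3 - m^2 - 56m - 39 = (m^2 - 6m + 34)(m^3 + 2m^2 - 11m - 12) + (-123m^2 + 246m + 369)
  m^3 + 2m^2 - 11m - 12 = (-(1/123)m - 4/123)(-123m^2 + 246m + 369) + (0)
Last nonzero remainder: -123m^2 + 246m + 369. Dividing through by -123 gives the monic gcd m^2 - 2m - 3.
Cancel m^2 - 2m - 3 from numerator and denominator to get the reduced form.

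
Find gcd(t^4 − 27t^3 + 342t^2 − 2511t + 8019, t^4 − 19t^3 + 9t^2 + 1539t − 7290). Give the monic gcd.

Euclidean algorithm in ℚ[t]:
  t^4 − 27t^3 + 342t^2 − 2511t + 8019 = (t^4 − 19t^3 + 9t^2 + 1539t − 7290) + (−8t^3 + 333t^2 − 4050t + 15309)
  t^4 − 19t^3 + 9t^2 + 1539t − 7290 = (−(1/8)t − 181/64)(−8t^3 + 333t^2 − 4050t + 15309) + ((28449/64)t^2 − (256041/32)t + 2304369/64)
  −8t^3 + 333t^2 − 4050t + 15309 = (−(512/28449)t + 1344/3161)((28449/64)t^2 − (256041/32)t + 2304369/64) + (0)
Last nonzero remainder: (28449/64)t^2 − (256041/32)t + 2304369/64. Dividing through by 28449/64 gives the monic gcd t^2 − 18t + 81.

t^2 − 18t + 81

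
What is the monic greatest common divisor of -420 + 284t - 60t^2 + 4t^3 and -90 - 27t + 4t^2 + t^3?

-5 + t

Euclidean algorithm in ℚ[t]:
  4t^3 - 60t^2 + 284t - 420 = (4)(t^3 + 4t^2 - 27t - 90) + (-76t^2 + 392t - 60)
  t^3 + 4t^2 - 27t - 90 = (-(1/76)t - 87/722)(-76t^2 + 392t - 60) + ((7020/361)t - 35100/361)
  -76t^2 + 392t - 60 = (-(6859/1755)t + 361/585)((7020/361)t - 35100/361) + (0)
Last nonzero remainder: (7020/361)t - 35100/361. Dividing through by 7020/361 gives the monic gcd t - 5.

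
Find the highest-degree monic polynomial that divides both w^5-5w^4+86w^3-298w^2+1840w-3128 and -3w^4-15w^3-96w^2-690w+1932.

Repeated division with remainder:
  w^5-5w^4+86w^3-298w^2+1840w-3128 = (-(1/3)w+10/3)(-3w^4-15w^3-96w^2-690w+1932) + (104w^3-208w^2+4784w-9568)
  -3w^4-15w^3-96w^2-690w+1932 = (-(3/104)w-21/104)(104w^3-208w^2+4784w-9568) + (0)
Last nonzero remainder: 104w^3-208w^2+4784w-9568. Dividing through by 104 gives the monic gcd w^3-2w^2+46w-92.

w^3-2w^2+46w-92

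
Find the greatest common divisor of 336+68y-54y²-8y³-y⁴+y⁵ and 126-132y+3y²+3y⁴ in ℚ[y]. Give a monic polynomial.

Apply the Euclidean algorithm:
  y⁵-y⁴-8y³-54y²+68y+336 = ((1/3)y-1/3)(3y⁴+3y²-132y+126) + (-9y³-9y²-18y+378)
  3y⁴+3y²-132y+126 = (-(1/3)y+1/3)(-9y³-9y²-18y+378) + (0)
Last nonzero remainder: -9y³-9y²-18y+378. Dividing through by -9 gives the monic gcd y³+y²+2y-42.

-42+2y+y²+y³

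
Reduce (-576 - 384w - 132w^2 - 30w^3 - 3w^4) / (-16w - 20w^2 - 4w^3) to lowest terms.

(144 + 60w + 18w^2 + 3w^3)/(4w + 4w^2)

Euclidean algorithm in ℚ[w]:
  -3w^4 - 30w^3 - 132w^2 - 384w - 576 = ((3/4)w + 15/4)(-4w^3 - 20w^2 - 16w) + (-45w^2 - 324w - 576)
  -4w^3 - 20w^2 - 16w = ((4/45)w - 44/225)(-45w^2 - 324w - 576) + (-(704/25)w - 2816/25)
  -45w^2 - 324w - 576 = ((1125/704)w + 225/44)(-(704/25)w - 2816/25) + (0)
Last nonzero remainder: -(704/25)w - 2816/25. Dividing through by -704/25 gives the monic gcd w + 4.
Cancel w + 4 from numerator and denominator to get the reduced form.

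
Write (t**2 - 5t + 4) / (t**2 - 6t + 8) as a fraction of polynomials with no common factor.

By polynomial division,
  t**2 - 5t + 4 = (t**2 - 6t + 8) + (t - 4)
  t**2 - 6t + 8 = (t - 2)(t - 4) + (0)
The last nonzero remainder t - 4 is already monic.
Cancel t - 4 from numerator and denominator to get the reduced form.

(t - 1)/(t - 2)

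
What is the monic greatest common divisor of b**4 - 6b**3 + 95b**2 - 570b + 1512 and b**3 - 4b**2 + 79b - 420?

b**2 + b + 84

Repeated division with remainder:
  b**4 - 6b**3 + 95b**2 - 570b + 1512 = (b - 2)(b**3 - 4b**2 + 79b - 420) + (8b**2 + 8b + 672)
  b**3 - 4b**2 + 79b - 420 = ((1/8)b - 5/8)(8b**2 + 8b + 672) + (0)
Last nonzero remainder: 8b**2 + 8b + 672. Dividing through by 8 gives the monic gcd b**2 + b + 84.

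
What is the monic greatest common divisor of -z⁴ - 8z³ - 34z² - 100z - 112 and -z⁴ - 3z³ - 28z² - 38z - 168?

z² + 2z + 14

Repeated division with remainder:
  -z⁴ - 8z³ - 34z² - 100z - 112 = (-z⁴ - 3z³ - 28z² - 38z - 168) + (-5z³ - 6z² - 62z + 56)
  -z⁴ - 3z³ - 28z² - 38z - 168 = ((1/5)z + 9/25)(-5z³ - 6z² - 62z + 56) + (-(336/25)z² - (672/25)z - 4704/25)
  -5z³ - 6z² - 62z + 56 = ((125/336)z - 25/84)(-(336/25)z² - (672/25)z - 4704/25) + (0)
Last nonzero remainder: -(336/25)z² - (672/25)z - 4704/25. Dividing through by -336/25 gives the monic gcd z² + 2z + 14.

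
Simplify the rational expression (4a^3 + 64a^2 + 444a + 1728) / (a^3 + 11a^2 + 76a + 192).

(4a + 36)/(a + 4)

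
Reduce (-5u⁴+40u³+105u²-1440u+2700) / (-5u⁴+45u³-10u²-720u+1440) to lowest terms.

(u²+u-30)/(u²-16)

Apply the Euclidean algorithm:
  -5u⁴+40u³+105u²-1440u+2700 = (-5u⁴+45u³-10u²-720u+1440) + (-5u³+115u²-720u+1260)
  -5u⁴+45u³-10u²-720u+1440 = (u+14)(-5u³+115u²-720u+1260) + (-900u²+8100u-16200)
  -5u³+115u²-720u+1260 = ((1/180)u-7/90)(-900u²+8100u-16200) + (0)
Last nonzero remainder: -900u²+8100u-16200. Dividing through by -900 gives the monic gcd u²-9u+18.
Cancel u²-9u+18 from numerator and denominator to get the reduced form.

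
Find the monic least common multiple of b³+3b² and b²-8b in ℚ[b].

b⁴-5b³-24b²

Repeated division with remainder:
  b³+3b² = (b+11)(b²-8b) + (88b)
  b²-8b = ((1/88)b-1/11)(88b) + (0)
Last nonzero remainder: 88b. Dividing through by 88 gives the monic gcd b.
Then lcm(f, g) = f·g / gcd(f, g); expanding and making the result monic gives the answer.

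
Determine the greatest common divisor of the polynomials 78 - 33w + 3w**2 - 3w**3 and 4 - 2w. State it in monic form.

-2 + w

By polynomial division,
  -3w**3 + 3w**2 - 33w + 78 = ((3/2)w**2 + (3/2)w + 39/2)(-2w + 4) + (0)
Last nonzero remainder: -2w + 4. Dividing through by -2 gives the monic gcd w - 2.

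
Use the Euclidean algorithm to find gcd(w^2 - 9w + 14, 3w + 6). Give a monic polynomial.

Repeated division with remainder:
  w^2 - 9w + 14 = ((1/3)w - 11/3)(3w + 6) + (36)
  3w + 6 = ((1/12)w + 1/6)(36) + (0)
The last nonzero remainder is the constant 36, so the polynomials are coprime and gcd = 1.

1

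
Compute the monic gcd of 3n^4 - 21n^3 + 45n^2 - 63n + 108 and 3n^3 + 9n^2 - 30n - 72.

n - 3

Apply the Euclidean algorithm:
  3n^4 - 21n^3 + 45n^2 - 63n + 108 = (n - 10)(3n^3 + 9n^2 - 30n - 72) + (165n^2 - 291n - 612)
  3n^3 + 9n^2 - 30n - 72 = ((1/55)n + 262/3025)(165n^2 - 291n - 612) + ((19152/3025)n - 57456/3025)
  165n^2 - 291n - 612 = ((166375/6384)n + 51425/1596)((19152/3025)n - 57456/3025) + (0)
Last nonzero remainder: (19152/3025)n - 57456/3025. Dividing through by 19152/3025 gives the monic gcd n - 3.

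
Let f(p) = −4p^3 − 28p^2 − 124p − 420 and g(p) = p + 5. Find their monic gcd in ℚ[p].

p + 5

Apply the Euclidean algorithm:
  −4p^3 − 28p^2 − 124p − 420 = (−4p^2 − 8p − 84)(p + 5) + (0)
The last nonzero remainder p + 5 is already monic.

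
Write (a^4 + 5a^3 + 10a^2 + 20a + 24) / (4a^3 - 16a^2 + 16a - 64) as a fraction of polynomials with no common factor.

Apply the Euclidean algorithm:
  a^4 + 5a^3 + 10a^2 + 20a + 24 = ((1/4)a + 9/4)(4a^3 - 16a^2 + 16a - 64) + (42a^2 + 168)
  4a^3 - 16a^2 + 16a - 64 = ((2/21)a - 8/21)(42a^2 + 168) + (0)
Last nonzero remainder: 42a^2 + 168. Dividing through by 42 gives the monic gcd a^2 + 4.
Cancel a^2 + 4 from numerator and denominator to get the reduced form.

(a^2 + 5a + 6)/(4a - 16)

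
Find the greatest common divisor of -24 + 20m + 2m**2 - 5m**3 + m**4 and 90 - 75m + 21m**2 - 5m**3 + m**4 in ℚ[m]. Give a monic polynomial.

6 - 5m + m**2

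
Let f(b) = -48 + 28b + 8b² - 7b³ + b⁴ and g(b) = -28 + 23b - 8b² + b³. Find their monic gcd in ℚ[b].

Repeated division with remainder:
  b⁴ - 7b³ + 8b² + 28b - 48 = (b + 1)(b³ - 8b² + 23b - 28) + (-7b² + 33b - 20)
  b³ - 8b² + 23b - 28 = (-(1/7)b + 23/49)(-7b² + 33b - 20) + ((228/49)b - 912/49)
  -7b² + 33b - 20 = (-(343/228)b + 245/228)((228/49)b - 912/49) + (0)
Last nonzero remainder: (228/49)b - 912/49. Dividing through by 228/49 gives the monic gcd b - 4.

-4 + b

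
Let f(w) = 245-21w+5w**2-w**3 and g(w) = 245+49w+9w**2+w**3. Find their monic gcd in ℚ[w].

35+2w+w**2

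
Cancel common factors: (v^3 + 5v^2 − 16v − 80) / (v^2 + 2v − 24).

(v^2 + 9v + 20)/(v + 6)

Apply the Euclidean algorithm:
  v^3 + 5v^2 − 16v − 80 = (v + 3)(v^2 + 2v − 24) + (2v − 8)
  v^2 + 2v − 24 = ((1/2)v + 3)(2v − 8) + (0)
Last nonzero remainder: 2v − 8. Dividing through by 2 gives the monic gcd v − 4.
Cancel v − 4 from numerator and denominator to get the reduced form.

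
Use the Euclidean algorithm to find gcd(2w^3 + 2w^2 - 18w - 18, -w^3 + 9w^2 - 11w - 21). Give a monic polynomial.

w^2 - 2w - 3

Repeated division with remainder:
  2w^3 + 2w^2 - 18w - 18 = (-2)(-w^3 + 9w^2 - 11w - 21) + (20w^2 - 40w - 60)
  -w^3 + 9w^2 - 11w - 21 = (-(1/20)w + 7/20)(20w^2 - 40w - 60) + (0)
Last nonzero remainder: 20w^2 - 40w - 60. Dividing through by 20 gives the monic gcd w^2 - 2w - 3.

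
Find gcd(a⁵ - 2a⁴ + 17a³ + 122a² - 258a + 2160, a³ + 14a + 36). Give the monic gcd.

By polynomial division,
  a⁵ - 2a⁴ + 17a³ + 122a² - 258a + 2160 = (a² - 2a + 3)(a³ + 14a + 36) + (114a² - 228a + 2052)
  a³ + 14a + 36 = ((1/114)a + 1/57)(114a² - 228a + 2052) + (0)
Last nonzero remainder: 114a² - 228a + 2052. Dividing through by 114 gives the monic gcd a² - 2a + 18.

a² - 2a + 18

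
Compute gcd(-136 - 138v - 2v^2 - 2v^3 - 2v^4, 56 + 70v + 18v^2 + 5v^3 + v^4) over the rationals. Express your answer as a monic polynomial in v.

Repeated division with remainder:
  -2v^4 - 2v^3 - 2v^2 - 138v - 136 = (-2)(v^4 + 5v^3 + 18v^2 + 70v + 56) + (8v^3 + 34v^2 + 2v - 24)
  v^4 + 5v^3 + 18v^2 + 70v + 56 = ((1/8)v + 3/32)(8v^3 + 34v^2 + 2v - 24) + ((233/16)v^2 + (1165/16)v + 233/4)
  8v^3 + 34v^2 + 2v - 24 = ((128/233)v - 96/233)((233/16)v^2 + (1165/16)v + 233/4) + (0)
Last nonzero remainder: (233/16)v^2 + (1165/16)v + 233/4. Dividing through by 233/16 gives the monic gcd v^2 + 5v + 4.

4 + 5v + v^2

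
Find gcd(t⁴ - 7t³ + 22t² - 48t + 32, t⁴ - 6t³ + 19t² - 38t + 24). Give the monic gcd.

Euclidean algorithm in ℚ[t]:
  t⁴ - 7t³ + 22t² - 48t + 32 = (t⁴ - 6t³ + 19t² - 38t + 24) + (-t³ + 3t² - 10t + 8)
  t⁴ - 6t³ + 19t² - 38t + 24 = (-t + 3)(-t³ + 3t² - 10t + 8) + (0)
Last nonzero remainder: -t³ + 3t² - 10t + 8. Dividing through by -1 gives the monic gcd t³ - 3t² + 10t - 8.

t³ - 3t² + 10t - 8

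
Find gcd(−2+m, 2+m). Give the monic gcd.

1

By polynomial division,
  m−2 = (m+2) + (−4)
  m+2 = (−(1/4)m−1/2)(−4) + (0)
The last nonzero remainder is the constant −4, so the polynomials are coprime and gcd = 1.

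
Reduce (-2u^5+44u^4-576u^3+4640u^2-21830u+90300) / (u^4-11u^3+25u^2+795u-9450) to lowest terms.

(-2u^2+4u-86)/(u+9)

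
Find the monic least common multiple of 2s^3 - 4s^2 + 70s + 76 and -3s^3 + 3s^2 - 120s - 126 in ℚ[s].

s^5 - 4s^4 + 81s^3 - 116s^2 + 1394s + 1596

Repeated division with remainder:
  2s^3 - 4s^2 + 70s + 76 = (-2/3)(-3s^3 + 3s^2 - 120s - 126) + (-2s^2 - 10s - 8)
  -3s^3 + 3s^2 - 120s - 126 = ((3/2)s - 9)(-2s^2 - 10s - 8) + (-198s - 198)
  -2s^2 - 10s - 8 = ((1/99)s + 4/99)(-198s - 198) + (0)
Last nonzero remainder: -198s - 198. Dividing through by -198 gives the monic gcd s + 1.
Then lcm(f, g) = f·g / gcd(f, g); expanding and making the result monic gives the answer.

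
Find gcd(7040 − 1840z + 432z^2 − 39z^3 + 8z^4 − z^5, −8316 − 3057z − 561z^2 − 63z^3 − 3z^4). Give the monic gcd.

44 + 5z + z^2

Apply the Euclidean algorithm:
  −z^5 + 8z^4 − 39z^3 + 432z^2 − 1840z + 7040 = ((1/3)z − 29/3)(−3z^4 − 63z^3 − 561z^2 − 3057z − 8316) + (−461z^3 − 3972z^2 − 28619z − 73348)
  −3z^4 − 63z^3 − 561z^2 − 3057z − 8316 = ((3/461)z + 17127/212521)(−461z^3 − 3972z^2 − 28619z − 73348) + (−(11615760/212521)z^2 − (58078800/212521)z − 511093440/212521)
  −461z^3 − 3972z^2 − 28619z − 73348 = ((97972181/11615760)z + 354272507/11615760)(−(11615760/212521)z^2 − (58078800/212521)z − 511093440/212521) + (0)
Last nonzero remainder: −(11615760/212521)z^2 − (58078800/212521)z − 511093440/212521. Dividing through by −11615760/212521 gives the monic gcd z^2 + 5z + 44.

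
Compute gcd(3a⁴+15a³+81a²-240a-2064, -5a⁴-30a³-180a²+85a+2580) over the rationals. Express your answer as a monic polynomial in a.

a³+9a²+63a+172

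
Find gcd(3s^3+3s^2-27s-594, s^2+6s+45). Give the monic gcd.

Repeated division with remainder:
  3s^3+3s^2-27s-594 = (3s-15)(s^2+6s+45) + (-72s+81)
  s^2+6s+45 = (-(1/72)s-19/192)(-72s+81) + (3393/64)
  -72s+81 = (-(512/377)s+576/377)(3393/64) + (0)
The last nonzero remainder is the constant 3393/64, so the polynomials are coprime and gcd = 1.

1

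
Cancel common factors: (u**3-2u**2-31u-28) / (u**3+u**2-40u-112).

Euclidean algorithm in ℚ[u]:
  u**3-2u**2-31u-28 = (u**3+u**2-40u-112) + (-3u**2+9u+84)
  u**3+u**2-40u-112 = (-(1/3)u-4/3)(-3u**2+9u+84) + (0)
Last nonzero remainder: -3u**2+9u+84. Dividing through by -3 gives the monic gcd u**2-3u-28.
Cancel u**2-3u-28 from numerator and denominator to get the reduced form.

(u+1)/(u+4)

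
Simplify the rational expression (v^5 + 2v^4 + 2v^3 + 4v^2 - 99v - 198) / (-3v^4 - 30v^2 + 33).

(-v^3 - 2v^2 + 9v + 18)/(3v^2 - 3)

By polynomial division,
  v^5 + 2v^4 + 2v^3 + 4v^2 - 99v - 198 = (-(1/3)v - 2/3)(-3v^4 - 30v^2 + 33) + (-8v^3 - 16v^2 - 88v - 176)
  -3v^4 - 30v^2 + 33 = ((3/8)v - 3/4)(-8v^3 - 16v^2 - 88v - 176) + (-9v^2 - 99)
  -8v^3 - 16v^2 - 88v - 176 = ((8/9)v + 16/9)(-9v^2 - 99) + (0)
Last nonzero remainder: -9v^2 - 99. Dividing through by -9 gives the monic gcd v^2 + 11.
Cancel v^2 + 11 from numerator and denominator to get the reduced form.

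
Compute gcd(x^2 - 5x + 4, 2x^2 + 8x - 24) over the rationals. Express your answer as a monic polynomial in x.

By polynomial division,
  x^2 - 5x + 4 = (1/2)(2x^2 + 8x - 24) + (-9x + 16)
  2x^2 + 8x - 24 = (-(2/9)x - 104/81)(-9x + 16) + (-280/81)
  -9x + 16 = ((729/280)x - 162/35)(-280/81) + (0)
The last nonzero remainder is the constant -280/81, so the polynomials are coprime and gcd = 1.

1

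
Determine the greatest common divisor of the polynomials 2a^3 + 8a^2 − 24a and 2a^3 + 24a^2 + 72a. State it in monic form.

a^2 + 6a

Apply the Euclidean algorithm:
  2a^3 + 8a^2 − 24a = (2a^3 + 24a^2 + 72a) + (−16a^2 − 96a)
  2a^3 + 24a^2 + 72a = (−(1/8)a − 3/4)(−16a^2 − 96a) + (0)
Last nonzero remainder: −16a^2 − 96a. Dividing through by −16 gives the monic gcd a^2 + 6a.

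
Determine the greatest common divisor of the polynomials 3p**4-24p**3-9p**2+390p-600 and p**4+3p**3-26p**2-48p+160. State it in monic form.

p**2+2p-8

Euclidean algorithm in ℚ[p]:
  3p**4-24p**3-9p**2+390p-600 = (3)(p**4+3p**3-26p**2-48p+160) + (-33p**3+69p**2+534p-1080)
  p**4+3p**3-26p**2-48p+160 = (-(1/33)p-56/363)(-33p**3+69p**2+534p-1080) + ((100/121)p**2+(200/121)p-800/121)
  -33p**3+69p**2+534p-1080 = (-(3993/100)p+3267/20)((100/121)p**2+(200/121)p-800/121) + (0)
Last nonzero remainder: (100/121)p**2+(200/121)p-800/121. Dividing through by 100/121 gives the monic gcd p**2+2p-8.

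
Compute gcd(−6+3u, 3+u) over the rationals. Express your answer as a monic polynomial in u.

By polynomial division,
  3u−6 = (3)(u+3) + (−15)
  u+3 = (−(1/15)u−1/5)(−15) + (0)
The last nonzero remainder is the constant −15, so the polynomials are coprime and gcd = 1.

1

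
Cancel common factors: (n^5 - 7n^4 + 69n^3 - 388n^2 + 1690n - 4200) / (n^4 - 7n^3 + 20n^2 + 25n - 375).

(n^3 - 2n^2 + 34n - 168)/(n^2 - 2n - 15)

Repeated division with remainder:
  n^5 - 7n^4 + 69n^3 - 388n^2 + 1690n - 4200 = (n)(n^4 - 7n^3 + 20n^2 + 25n - 375) + (49n^3 - 413n^2 + 2065n - 4200)
  n^4 - 7n^3 + 20n^2 + 25n - 375 = ((1/49)n + 10/343)(49n^3 - 413n^2 + 2065n - 4200) + (-(495/49)n^2 + (2475/49)n - 12375/49)
  49n^3 - 413n^2 + 2065n - 4200 = (-(2401/495)n + 2744/165)(-(495/49)n^2 + (2475/49)n - 12375/49) + (0)
Last nonzero remainder: -(495/49)n^2 + (2475/49)n - 12375/49. Dividing through by -495/49 gives the monic gcd n^2 - 5n + 25.
Cancel n^2 - 5n + 25 from numerator and denominator to get the reduced form.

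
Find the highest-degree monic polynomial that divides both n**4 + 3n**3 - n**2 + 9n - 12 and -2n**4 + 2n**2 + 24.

n**2 + 3

Apply the Euclidean algorithm:
  n**4 + 3n**3 - n**2 + 9n - 12 = (-1/2)(-2n**4 + 2n**2 + 24) + (3n**3 + 9n)
  -2n**4 + 2n**2 + 24 = (-(2/3)n)(3n**3 + 9n) + (8n**2 + 24)
  3n**3 + 9n = ((3/8)n)(8n**2 + 24) + (0)
Last nonzero remainder: 8n**2 + 24. Dividing through by 8 gives the monic gcd n**2 + 3.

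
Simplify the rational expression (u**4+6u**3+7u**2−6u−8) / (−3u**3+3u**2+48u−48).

(−u**2−3u−2)/(3u−12)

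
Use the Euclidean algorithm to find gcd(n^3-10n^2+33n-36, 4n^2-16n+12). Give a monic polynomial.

n-3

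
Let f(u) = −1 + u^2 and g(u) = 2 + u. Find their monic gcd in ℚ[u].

1

Apply the Euclidean algorithm:
  u^2 − 1 = (u − 2)(u + 2) + (3)
  u + 2 = ((1/3)u + 2/3)(3) + (0)
The last nonzero remainder is the constant 3, so the polynomials are coprime and gcd = 1.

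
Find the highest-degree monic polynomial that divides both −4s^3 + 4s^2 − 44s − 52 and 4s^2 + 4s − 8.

Repeated division with remainder:
  −4s^3 + 4s^2 − 44s − 52 = (−s + 2)(4s^2 + 4s − 8) + (−60s − 36)
  4s^2 + 4s − 8 = (−(1/15)s − 2/75)(−60s − 36) + (−224/25)
  −60s − 36 = ((375/56)s + 225/56)(−224/25) + (0)
The last nonzero remainder is the constant −224/25, so the polynomials are coprime and gcd = 1.

1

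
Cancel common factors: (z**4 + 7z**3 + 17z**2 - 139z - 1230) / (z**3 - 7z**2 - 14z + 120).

(z**3 + 12z**2 + 77z + 246)/(z**2 - 2z - 24)

By polynomial division,
  z**4 + 7z**3 + 17z**2 - 139z - 1230 = (z + 14)(z**3 - 7z**2 - 14z + 120) + (129z**2 - 63z - 2910)
  z**3 - 7z**2 - 14z + 120 = ((1/129)z - 280/5547)(129z**2 - 63z - 2910) + ((9944/1849)z - 49720/1849)
  129z**2 - 63z - 2910 = ((238521/9944)z + 538059/4972)((9944/1849)z - 49720/1849) + (0)
Last nonzero remainder: (9944/1849)z - 49720/1849. Dividing through by 9944/1849 gives the monic gcd z - 5.
Cancel z - 5 from numerator and denominator to get the reduced form.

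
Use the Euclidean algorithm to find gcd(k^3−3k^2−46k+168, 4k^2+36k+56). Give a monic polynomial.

k+7

By polynomial division,
  k^3−3k^2−46k+168 = ((1/4)k−3)(4k^2+36k+56) + (48k+336)
  4k^2+36k+56 = ((1/12)k+1/6)(48k+336) + (0)
Last nonzero remainder: 48k+336. Dividing through by 48 gives the monic gcd k+7.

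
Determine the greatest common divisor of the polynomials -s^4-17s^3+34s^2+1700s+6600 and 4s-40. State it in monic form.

s-10

Euclidean algorithm in ℚ[s]:
  -s^4-17s^3+34s^2+1700s+6600 = (-(1/4)s^3-(27/4)s^2-59s-165)(4s-40) + (0)
Last nonzero remainder: 4s-40. Dividing through by 4 gives the monic gcd s-10.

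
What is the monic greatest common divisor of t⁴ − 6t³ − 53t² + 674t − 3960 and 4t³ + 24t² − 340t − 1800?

t² + t − 90

Repeated division with remainder:
  t⁴ − 6t³ − 53t² + 674t − 3960 = ((1/4)t − 3)(4t³ + 24t² − 340t − 1800) + (104t² + 104t − 9360)
  4t³ + 24t² − 340t − 1800 = ((1/26)t + 5/26)(104t² + 104t − 9360) + (0)
Last nonzero remainder: 104t² + 104t − 9360. Dividing through by 104 gives the monic gcd t² + t − 90.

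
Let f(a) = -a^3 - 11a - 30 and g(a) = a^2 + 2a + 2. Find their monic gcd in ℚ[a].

1

Apply the Euclidean algorithm:
  -a^3 - 11a - 30 = (-a + 2)(a^2 + 2a + 2) + (-13a - 34)
  a^2 + 2a + 2 = (-(1/13)a + 8/169)(-13a - 34) + (610/169)
  -13a - 34 = (-(2197/610)a - 2873/305)(610/169) + (0)
The last nonzero remainder is the constant 610/169, so the polynomials are coprime and gcd = 1.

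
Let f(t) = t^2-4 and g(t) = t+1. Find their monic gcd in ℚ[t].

Euclidean algorithm in ℚ[t]:
  t^2-4 = (t-1)(t+1) + (-3)
  t+1 = (-(1/3)t-1/3)(-3) + (0)
The last nonzero remainder is the constant -3, so the polynomials are coprime and gcd = 1.

1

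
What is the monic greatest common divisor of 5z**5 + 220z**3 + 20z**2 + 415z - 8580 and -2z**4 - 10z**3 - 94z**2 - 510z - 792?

z**2 - z + 44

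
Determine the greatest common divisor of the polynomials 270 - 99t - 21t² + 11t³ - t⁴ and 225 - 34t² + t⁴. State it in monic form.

45 - 9t - 5t² + t³

By polynomial division,
  -t⁴ + 11t³ - 21t² - 99t + 270 = (-1)(t⁴ - 34t² + 225) + (11t³ - 55t² - 99t + 495)
  t⁴ - 34t² + 225 = ((1/11)t + 5/11)(11t³ - 55t² - 99t + 495) + (0)
Last nonzero remainder: 11t³ - 55t² - 99t + 495. Dividing through by 11 gives the monic gcd t³ - 5t² - 9t + 45.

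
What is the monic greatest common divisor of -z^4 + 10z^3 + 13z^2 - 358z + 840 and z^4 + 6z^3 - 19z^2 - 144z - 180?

z^2 + z - 30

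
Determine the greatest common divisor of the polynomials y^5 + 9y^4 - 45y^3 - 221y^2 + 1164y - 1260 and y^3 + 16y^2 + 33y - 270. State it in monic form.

y^2 + 7y - 30

Repeated division with remainder:
  y^5 + 9y^4 - 45y^3 - 221y^2 + 1164y - 1260 = (y^2 - 7y + 34)(y^3 + 16y^2 + 33y - 270) + (-264y^2 - 1848y + 7920)
  y^3 + 16y^2 + 33y - 270 = (-(1/264)y - 3/88)(-264y^2 - 1848y + 7920) + (0)
Last nonzero remainder: -264y^2 - 1848y + 7920. Dividing through by -264 gives the monic gcd y^2 + 7y - 30.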